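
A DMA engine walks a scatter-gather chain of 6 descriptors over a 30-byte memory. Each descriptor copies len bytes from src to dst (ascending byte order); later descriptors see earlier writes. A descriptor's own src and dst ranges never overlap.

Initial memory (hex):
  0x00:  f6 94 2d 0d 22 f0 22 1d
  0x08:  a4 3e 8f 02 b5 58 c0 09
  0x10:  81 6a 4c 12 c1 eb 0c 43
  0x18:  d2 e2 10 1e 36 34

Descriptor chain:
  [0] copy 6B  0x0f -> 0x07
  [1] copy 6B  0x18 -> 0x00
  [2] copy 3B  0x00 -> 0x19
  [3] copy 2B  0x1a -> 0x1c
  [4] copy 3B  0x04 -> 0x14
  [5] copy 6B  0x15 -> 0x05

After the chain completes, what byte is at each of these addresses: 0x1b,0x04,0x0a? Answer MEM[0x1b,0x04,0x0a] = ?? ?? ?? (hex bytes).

MEM[0x1b,0x04,0x0a] = 10 36 e2

[0] 0x0f->0x07 len=6 : 09 81 6a 4c 12 c1
[1] 0x18->0x00 len=6 : d2 e2 10 1e 36 34
[2] 0x00->0x19 len=3 : d2 e2 10
[3] 0x1a->0x1c len=2 : e2 10
[4] 0x04->0x14 len=3 : 36 34 22
[5] 0x15->0x05 len=6 : 34 22 43 d2 d2 e2
query mem[0x1b]=0x10, mem[0x04]=0x36, mem[0x0a]=0xe2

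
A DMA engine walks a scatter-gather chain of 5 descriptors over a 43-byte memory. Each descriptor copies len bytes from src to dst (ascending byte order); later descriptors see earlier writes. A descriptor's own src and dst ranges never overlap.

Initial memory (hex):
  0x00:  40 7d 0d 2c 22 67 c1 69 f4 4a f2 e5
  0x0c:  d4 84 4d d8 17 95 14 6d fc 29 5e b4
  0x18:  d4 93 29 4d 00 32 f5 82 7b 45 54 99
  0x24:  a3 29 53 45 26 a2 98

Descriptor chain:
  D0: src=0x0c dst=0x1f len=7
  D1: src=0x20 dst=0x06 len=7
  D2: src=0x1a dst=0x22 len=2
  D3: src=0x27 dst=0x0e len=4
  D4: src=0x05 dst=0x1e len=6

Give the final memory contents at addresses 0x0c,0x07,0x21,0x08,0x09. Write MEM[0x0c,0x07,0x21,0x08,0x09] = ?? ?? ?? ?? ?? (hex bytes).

MEM[0x0c,0x07,0x21,0x08,0x09] = 53 4d d8 d8 17

  after D0: wrote 7B at 0x1f = d4844dd8179514
  after D1: wrote 7B at 0x06 = 844dd817951453
  after D2: wrote 2B at 0x22 = 294d
  after D3: wrote 4B at 0x0e = 4526a298
  after D4: wrote 6B at 0x1e = 67844dd81795
query mem[0x0c]=0x53, mem[0x07]=0x4d, mem[0x21]=0xd8, mem[0x08]=0xd8, mem[0x09]=0x17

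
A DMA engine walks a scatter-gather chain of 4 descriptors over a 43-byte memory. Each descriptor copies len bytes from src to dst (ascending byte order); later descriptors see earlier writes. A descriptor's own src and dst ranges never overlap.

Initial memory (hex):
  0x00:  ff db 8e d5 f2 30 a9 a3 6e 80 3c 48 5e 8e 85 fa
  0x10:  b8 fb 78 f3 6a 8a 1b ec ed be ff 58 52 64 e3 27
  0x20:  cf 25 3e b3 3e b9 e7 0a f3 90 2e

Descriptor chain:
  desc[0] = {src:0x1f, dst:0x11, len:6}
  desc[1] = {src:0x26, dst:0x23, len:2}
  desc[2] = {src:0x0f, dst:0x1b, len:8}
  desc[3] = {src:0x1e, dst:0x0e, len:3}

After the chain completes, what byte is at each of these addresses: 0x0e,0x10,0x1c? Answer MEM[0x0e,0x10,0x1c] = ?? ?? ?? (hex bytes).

MEM[0x0e,0x10,0x1c] = cf 3e b8

#0 dst[0x11+6] := {0x27,0xcf,0x25,0x3e,0xb3,0x3e}
#1 dst[0x23+2] := {0xe7,0x0a}
#2 dst[0x1b+8] := {0xfa,0xb8,0x27,0xcf,0x25,0x3e,0xb3,0x3e}
#3 dst[0x0e+3] := {0xcf,0x25,0x3e}
query mem[0x0e]=0xcf, mem[0x10]=0x3e, mem[0x1c]=0xb8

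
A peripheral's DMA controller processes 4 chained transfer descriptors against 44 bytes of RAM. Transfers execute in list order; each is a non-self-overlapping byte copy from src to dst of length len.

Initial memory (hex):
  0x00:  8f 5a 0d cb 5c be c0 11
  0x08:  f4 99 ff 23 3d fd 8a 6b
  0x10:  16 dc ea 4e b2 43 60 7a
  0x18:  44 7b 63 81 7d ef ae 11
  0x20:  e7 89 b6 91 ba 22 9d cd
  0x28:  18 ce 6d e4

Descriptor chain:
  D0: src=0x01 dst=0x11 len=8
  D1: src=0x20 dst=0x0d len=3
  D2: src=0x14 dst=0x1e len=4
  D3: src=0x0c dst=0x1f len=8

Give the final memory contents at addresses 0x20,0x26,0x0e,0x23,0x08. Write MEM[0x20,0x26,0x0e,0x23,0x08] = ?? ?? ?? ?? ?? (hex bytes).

MEM[0x20,0x26,0x0e,0x23,0x08] = e7 cb 89 16 f4

#0 dst[0x11+8] := {0x5a,0x0d,0xcb,0x5c,0xbe,0xc0,0x11,0xf4}
#1 dst[0x0d+3] := {0xe7,0x89,0xb6}
#2 dst[0x1e+4] := {0x5c,0xbe,0xc0,0x11}
#3 dst[0x1f+8] := {0x3d,0xe7,0x89,0xb6,0x16,0x5a,0x0d,0xcb}
query mem[0x20]=0xe7, mem[0x26]=0xcb, mem[0x0e]=0x89, mem[0x23]=0x16, mem[0x08]=0xf4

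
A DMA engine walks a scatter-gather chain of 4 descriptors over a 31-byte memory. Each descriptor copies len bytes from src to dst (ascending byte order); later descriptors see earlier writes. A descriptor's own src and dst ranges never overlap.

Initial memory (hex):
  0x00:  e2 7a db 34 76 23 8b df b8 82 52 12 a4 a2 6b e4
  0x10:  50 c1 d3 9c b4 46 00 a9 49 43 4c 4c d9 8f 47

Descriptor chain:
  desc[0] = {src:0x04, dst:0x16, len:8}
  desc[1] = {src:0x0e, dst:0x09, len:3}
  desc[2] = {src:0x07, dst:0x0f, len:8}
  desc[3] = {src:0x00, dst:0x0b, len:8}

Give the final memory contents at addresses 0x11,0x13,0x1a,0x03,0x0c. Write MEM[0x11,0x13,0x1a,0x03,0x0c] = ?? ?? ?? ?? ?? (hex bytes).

MEM[0x11,0x13,0x1a,0x03,0x0c] = 8b 50 b8 34 7a

#0 dst[0x16+8] := {0x76,0x23,0x8b,0xdf,0xb8,0x82,0x52,0x12}
#1 dst[0x09+3] := {0x6b,0xe4,0x50}
#2 dst[0x0f+8] := {0xdf,0xb8,0x6b,0xe4,0x50,0xa4,0xa2,0x6b}
#3 dst[0x0b+8] := {0xe2,0x7a,0xdb,0x34,0x76,0x23,0x8b,0xdf}
query mem[0x11]=0x8b, mem[0x13]=0x50, mem[0x1a]=0xb8, mem[0x03]=0x34, mem[0x0c]=0x7a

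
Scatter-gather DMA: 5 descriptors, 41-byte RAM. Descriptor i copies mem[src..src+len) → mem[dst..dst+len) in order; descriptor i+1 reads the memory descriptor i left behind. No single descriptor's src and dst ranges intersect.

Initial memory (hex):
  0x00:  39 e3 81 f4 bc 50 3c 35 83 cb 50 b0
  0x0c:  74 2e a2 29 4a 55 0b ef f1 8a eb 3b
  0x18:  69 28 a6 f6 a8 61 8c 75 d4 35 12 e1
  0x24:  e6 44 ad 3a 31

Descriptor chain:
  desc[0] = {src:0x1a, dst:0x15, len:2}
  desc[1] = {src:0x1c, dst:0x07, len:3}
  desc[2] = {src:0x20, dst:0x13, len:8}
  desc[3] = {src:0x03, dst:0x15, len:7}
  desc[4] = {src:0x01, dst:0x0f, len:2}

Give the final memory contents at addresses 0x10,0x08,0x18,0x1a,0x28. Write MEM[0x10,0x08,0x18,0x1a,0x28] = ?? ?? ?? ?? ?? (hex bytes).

MEM[0x10,0x08,0x18,0x1a,0x28] = 81 61 3c 61 31

#0 dst[0x15+2] := {0xa6,0xf6}
#1 dst[0x07+3] := {0xa8,0x61,0x8c}
#2 dst[0x13+8] := {0xd4,0x35,0x12,0xe1,0xe6,0x44,0xad,0x3a}
#3 dst[0x15+7] := {0xf4,0xbc,0x50,0x3c,0xa8,0x61,0x8c}
#4 dst[0x0f+2] := {0xe3,0x81}
query mem[0x10]=0x81, mem[0x08]=0x61, mem[0x18]=0x3c, mem[0x1a]=0x61, mem[0x28]=0x31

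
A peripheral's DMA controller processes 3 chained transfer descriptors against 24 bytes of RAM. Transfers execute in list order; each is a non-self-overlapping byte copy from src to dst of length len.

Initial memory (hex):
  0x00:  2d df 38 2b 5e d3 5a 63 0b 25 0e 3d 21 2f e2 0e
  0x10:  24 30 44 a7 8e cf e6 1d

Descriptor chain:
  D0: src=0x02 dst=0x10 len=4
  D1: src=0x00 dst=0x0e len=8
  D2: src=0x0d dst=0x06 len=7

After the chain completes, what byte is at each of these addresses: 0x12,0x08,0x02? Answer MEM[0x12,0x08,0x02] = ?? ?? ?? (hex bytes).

  after D0: wrote 4B at 0x10 = 382b5ed3
  after D1: wrote 8B at 0x0e = 2ddf382b5ed35a63
  after D2: wrote 7B at 0x06 = 2f2ddf382b5ed3
query mem[0x12]=0x5e, mem[0x08]=0xdf, mem[0x02]=0x38

MEM[0x12,0x08,0x02] = 5e df 38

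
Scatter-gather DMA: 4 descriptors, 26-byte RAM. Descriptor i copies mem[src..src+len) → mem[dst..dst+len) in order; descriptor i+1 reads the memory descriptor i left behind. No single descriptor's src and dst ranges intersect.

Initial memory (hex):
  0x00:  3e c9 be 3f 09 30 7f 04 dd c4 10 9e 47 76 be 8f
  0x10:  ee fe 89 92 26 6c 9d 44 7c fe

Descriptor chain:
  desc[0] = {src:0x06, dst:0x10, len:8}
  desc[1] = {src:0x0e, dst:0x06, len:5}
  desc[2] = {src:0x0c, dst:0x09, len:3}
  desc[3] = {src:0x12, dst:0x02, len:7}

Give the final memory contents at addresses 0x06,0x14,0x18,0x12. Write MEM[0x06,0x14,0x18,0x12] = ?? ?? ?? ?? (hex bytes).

D0: mem[0x10..0x17] <- [7f 04 dd c4 10 9e 47 76]
D1: mem[0x06..0x0a] <- [be 8f 7f 04 dd]
D2: mem[0x09..0x0b] <- [47 76 be]
D3: mem[0x02..0x08] <- [dd c4 10 9e 47 76 7c]
query mem[0x06]=0x47, mem[0x14]=0x10, mem[0x18]=0x7c, mem[0x12]=0xdd

MEM[0x06,0x14,0x18,0x12] = 47 10 7c dd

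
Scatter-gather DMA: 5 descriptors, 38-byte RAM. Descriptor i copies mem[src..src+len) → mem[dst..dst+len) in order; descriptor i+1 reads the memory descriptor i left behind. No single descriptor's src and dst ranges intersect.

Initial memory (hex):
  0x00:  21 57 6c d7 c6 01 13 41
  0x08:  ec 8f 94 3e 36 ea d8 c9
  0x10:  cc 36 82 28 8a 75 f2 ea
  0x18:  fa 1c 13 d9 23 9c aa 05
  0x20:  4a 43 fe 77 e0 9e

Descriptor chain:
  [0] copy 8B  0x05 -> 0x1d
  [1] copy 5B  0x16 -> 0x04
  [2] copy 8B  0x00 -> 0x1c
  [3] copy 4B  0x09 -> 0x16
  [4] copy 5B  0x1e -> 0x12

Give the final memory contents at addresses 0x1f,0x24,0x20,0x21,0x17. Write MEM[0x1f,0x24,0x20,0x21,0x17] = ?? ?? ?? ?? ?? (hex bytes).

MEM[0x1f,0x24,0x20,0x21,0x17] = d7 36 f2 ea 94

[0] 0x05->0x1d len=8 : 01 13 41 ec 8f 94 3e 36
[1] 0x16->0x04 len=5 : f2 ea fa 1c 13
[2] 0x00->0x1c len=8 : 21 57 6c d7 f2 ea fa 1c
[3] 0x09->0x16 len=4 : 8f 94 3e 36
[4] 0x1e->0x12 len=5 : 6c d7 f2 ea fa
query mem[0x1f]=0xd7, mem[0x24]=0x36, mem[0x20]=0xf2, mem[0x21]=0xea, mem[0x17]=0x94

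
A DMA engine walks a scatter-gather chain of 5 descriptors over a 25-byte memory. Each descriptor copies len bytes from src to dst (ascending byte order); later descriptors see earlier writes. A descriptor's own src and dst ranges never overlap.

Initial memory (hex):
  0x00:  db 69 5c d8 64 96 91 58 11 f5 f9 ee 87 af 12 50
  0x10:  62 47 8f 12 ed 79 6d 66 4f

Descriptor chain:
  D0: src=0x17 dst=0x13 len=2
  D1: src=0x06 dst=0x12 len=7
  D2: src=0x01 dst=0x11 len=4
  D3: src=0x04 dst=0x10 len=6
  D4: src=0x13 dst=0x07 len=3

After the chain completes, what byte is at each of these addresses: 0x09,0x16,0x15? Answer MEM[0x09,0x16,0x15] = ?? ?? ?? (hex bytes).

MEM[0x09,0x16,0x15] = f5 f9 f5

D0: mem[0x13..0x14] <- [66 4f]
D1: mem[0x12..0x18] <- [91 58 11 f5 f9 ee 87]
D2: mem[0x11..0x14] <- [69 5c d8 64]
D3: mem[0x10..0x15] <- [64 96 91 58 11 f5]
D4: mem[0x07..0x09] <- [58 11 f5]
query mem[0x09]=0xf5, mem[0x16]=0xf9, mem[0x15]=0xf5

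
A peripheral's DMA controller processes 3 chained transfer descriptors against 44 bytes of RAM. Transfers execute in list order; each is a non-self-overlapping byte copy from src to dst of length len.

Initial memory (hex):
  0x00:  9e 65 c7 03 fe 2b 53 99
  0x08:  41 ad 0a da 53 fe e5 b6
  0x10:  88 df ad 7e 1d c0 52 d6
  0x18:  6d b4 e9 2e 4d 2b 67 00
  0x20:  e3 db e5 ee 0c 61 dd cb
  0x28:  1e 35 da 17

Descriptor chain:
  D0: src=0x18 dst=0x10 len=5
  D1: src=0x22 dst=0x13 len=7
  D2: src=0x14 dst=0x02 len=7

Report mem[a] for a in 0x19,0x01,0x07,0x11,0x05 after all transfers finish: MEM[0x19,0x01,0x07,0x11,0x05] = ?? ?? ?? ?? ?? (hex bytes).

D0: mem[0x10..0x14] <- [6d b4 e9 2e 4d]
D1: mem[0x13..0x19] <- [e5 ee 0c 61 dd cb 1e]
D2: mem[0x02..0x08] <- [ee 0c 61 dd cb 1e e9]
query mem[0x19]=0x1e, mem[0x01]=0x65, mem[0x07]=0x1e, mem[0x11]=0xb4, mem[0x05]=0xdd

MEM[0x19,0x01,0x07,0x11,0x05] = 1e 65 1e b4 dd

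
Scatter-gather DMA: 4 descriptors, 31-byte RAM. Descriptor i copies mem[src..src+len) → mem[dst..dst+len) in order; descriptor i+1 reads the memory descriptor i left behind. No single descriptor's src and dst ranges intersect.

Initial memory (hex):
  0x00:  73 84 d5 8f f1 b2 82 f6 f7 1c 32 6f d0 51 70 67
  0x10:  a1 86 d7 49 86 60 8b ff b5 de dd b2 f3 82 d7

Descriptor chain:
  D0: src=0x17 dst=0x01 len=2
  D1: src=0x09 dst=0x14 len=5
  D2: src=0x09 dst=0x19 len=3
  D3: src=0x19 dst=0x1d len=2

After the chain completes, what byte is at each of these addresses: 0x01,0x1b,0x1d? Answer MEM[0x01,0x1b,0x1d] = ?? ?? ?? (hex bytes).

MEM[0x01,0x1b,0x1d] = ff 6f 1c

[0] 0x17->0x01 len=2 : ff b5
[1] 0x09->0x14 len=5 : 1c 32 6f d0 51
[2] 0x09->0x19 len=3 : 1c 32 6f
[3] 0x19->0x1d len=2 : 1c 32
query mem[0x01]=0xff, mem[0x1b]=0x6f, mem[0x1d]=0x1c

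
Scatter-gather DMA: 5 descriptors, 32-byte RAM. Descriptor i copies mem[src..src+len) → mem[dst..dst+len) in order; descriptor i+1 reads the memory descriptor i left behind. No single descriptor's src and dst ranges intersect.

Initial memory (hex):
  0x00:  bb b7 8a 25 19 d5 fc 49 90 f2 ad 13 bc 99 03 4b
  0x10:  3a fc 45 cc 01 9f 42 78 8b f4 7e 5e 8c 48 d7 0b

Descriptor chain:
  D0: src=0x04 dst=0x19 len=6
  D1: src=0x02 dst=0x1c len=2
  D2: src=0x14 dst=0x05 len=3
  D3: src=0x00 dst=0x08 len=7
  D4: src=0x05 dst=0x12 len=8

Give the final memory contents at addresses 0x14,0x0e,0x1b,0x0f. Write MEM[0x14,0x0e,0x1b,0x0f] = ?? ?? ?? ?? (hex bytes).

MEM[0x14,0x0e,0x1b,0x0f] = 42 9f fc 4b

  after D0: wrote 6B at 0x19 = 19d5fc4990f2
  after D1: wrote 2B at 0x1c = 8a25
  after D2: wrote 3B at 0x05 = 019f42
  after D3: wrote 7B at 0x08 = bbb78a2519019f
  after D4: wrote 8B at 0x12 = 019f42bbb78a2519
query mem[0x14]=0x42, mem[0x0e]=0x9f, mem[0x1b]=0xfc, mem[0x0f]=0x4b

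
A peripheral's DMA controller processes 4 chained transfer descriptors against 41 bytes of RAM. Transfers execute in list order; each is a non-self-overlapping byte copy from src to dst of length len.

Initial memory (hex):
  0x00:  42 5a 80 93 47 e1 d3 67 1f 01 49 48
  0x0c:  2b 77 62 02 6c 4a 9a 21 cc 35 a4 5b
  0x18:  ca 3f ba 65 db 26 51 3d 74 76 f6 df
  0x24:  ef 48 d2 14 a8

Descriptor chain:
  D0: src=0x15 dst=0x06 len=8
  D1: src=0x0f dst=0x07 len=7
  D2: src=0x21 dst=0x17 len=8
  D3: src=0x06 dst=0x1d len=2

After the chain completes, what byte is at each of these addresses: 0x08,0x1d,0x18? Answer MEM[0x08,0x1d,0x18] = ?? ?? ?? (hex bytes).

#0 dst[0x06+8] := {0x35,0xa4,0x5b,0xca,0x3f,0xba,0x65,0xdb}
#1 dst[0x07+7] := {0x02,0x6c,0x4a,0x9a,0x21,0xcc,0x35}
#2 dst[0x17+8] := {0x76,0xf6,0xdf,0xef,0x48,0xd2,0x14,0xa8}
#3 dst[0x1d+2] := {0x35,0x02}
query mem[0x08]=0x6c, mem[0x1d]=0x35, mem[0x18]=0xf6

MEM[0x08,0x1d,0x18] = 6c 35 f6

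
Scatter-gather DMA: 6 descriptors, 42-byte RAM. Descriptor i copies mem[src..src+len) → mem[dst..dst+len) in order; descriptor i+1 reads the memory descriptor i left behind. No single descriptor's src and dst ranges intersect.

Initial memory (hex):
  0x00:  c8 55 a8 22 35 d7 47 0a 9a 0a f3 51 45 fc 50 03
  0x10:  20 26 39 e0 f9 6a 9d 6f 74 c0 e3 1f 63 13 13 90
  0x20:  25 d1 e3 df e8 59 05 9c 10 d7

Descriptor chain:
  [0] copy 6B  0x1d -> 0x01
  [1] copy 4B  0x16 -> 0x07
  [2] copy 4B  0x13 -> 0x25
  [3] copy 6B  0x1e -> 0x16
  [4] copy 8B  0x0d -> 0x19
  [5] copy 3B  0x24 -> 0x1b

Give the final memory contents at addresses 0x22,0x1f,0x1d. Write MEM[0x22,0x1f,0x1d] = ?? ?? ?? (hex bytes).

D0: mem[0x01..0x06] <- [13 13 90 25 d1 e3]
D1: mem[0x07..0x0a] <- [9d 6f 74 c0]
D2: mem[0x25..0x28] <- [e0 f9 6a 9d]
D3: mem[0x16..0x1b] <- [13 90 25 d1 e3 df]
D4: mem[0x19..0x20] <- [fc 50 03 20 26 39 e0 f9]
D5: mem[0x1b..0x1d] <- [e8 e0 f9]
query mem[0x22]=0xe3, mem[0x1f]=0xe0, mem[0x1d]=0xf9

MEM[0x22,0x1f,0x1d] = e3 e0 f9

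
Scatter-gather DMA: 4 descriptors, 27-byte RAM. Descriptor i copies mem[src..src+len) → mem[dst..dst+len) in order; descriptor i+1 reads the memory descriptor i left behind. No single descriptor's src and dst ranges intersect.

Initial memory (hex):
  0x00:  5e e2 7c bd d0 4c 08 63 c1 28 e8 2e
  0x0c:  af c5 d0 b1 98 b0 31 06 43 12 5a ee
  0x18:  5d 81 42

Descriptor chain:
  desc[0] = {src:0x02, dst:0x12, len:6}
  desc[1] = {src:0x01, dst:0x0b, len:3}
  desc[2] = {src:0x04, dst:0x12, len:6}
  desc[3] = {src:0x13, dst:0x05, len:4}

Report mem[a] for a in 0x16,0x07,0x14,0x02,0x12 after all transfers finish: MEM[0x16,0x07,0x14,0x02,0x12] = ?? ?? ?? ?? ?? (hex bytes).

MEM[0x16,0x07,0x14,0x02,0x12] = c1 63 08 7c d0

D0: mem[0x12..0x17] <- [7c bd d0 4c 08 63]
D1: mem[0x0b..0x0d] <- [e2 7c bd]
D2: mem[0x12..0x17] <- [d0 4c 08 63 c1 28]
D3: mem[0x05..0x08] <- [4c 08 63 c1]
query mem[0x16]=0xc1, mem[0x07]=0x63, mem[0x14]=0x08, mem[0x02]=0x7c, mem[0x12]=0xd0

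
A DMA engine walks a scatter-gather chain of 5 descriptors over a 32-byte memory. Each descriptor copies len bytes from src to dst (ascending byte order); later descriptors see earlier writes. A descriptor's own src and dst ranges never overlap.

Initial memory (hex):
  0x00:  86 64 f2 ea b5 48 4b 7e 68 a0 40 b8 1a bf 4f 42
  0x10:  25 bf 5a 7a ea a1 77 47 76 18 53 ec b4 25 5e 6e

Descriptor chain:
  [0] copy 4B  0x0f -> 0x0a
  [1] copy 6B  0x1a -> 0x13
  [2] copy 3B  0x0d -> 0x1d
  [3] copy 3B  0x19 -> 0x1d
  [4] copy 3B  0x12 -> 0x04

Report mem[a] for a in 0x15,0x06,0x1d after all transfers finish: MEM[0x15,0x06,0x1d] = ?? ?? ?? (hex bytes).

[0] 0x0f->0x0a len=4 : 42 25 bf 5a
[1] 0x1a->0x13 len=6 : 53 ec b4 25 5e 6e
[2] 0x0d->0x1d len=3 : 5a 4f 42
[3] 0x19->0x1d len=3 : 18 53 ec
[4] 0x12->0x04 len=3 : 5a 53 ec
query mem[0x15]=0xb4, mem[0x06]=0xec, mem[0x1d]=0x18

MEM[0x15,0x06,0x1d] = b4 ec 18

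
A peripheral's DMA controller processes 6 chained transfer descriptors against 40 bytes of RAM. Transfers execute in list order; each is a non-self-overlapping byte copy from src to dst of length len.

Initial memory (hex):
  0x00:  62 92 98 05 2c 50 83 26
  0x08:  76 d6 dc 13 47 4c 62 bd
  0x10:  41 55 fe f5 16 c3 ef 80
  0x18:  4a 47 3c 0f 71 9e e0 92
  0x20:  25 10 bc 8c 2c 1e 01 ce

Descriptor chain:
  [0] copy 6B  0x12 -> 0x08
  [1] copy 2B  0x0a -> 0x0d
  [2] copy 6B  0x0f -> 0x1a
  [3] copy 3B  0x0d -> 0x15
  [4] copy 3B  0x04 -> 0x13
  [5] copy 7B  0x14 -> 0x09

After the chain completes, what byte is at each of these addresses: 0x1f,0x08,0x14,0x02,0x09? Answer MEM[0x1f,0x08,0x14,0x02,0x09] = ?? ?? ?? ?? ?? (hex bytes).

  after D0: wrote 6B at 0x08 = fef516c3ef80
  after D1: wrote 2B at 0x0d = 16c3
  after D2: wrote 6B at 0x1a = bd4155fef516
  after D3: wrote 3B at 0x15 = 16c3bd
  after D4: wrote 3B at 0x13 = 2c5083
  after D5: wrote 7B at 0x09 = 5083c3bd4a47bd
query mem[0x1f]=0x16, mem[0x08]=0xfe, mem[0x14]=0x50, mem[0x02]=0x98, mem[0x09]=0x50

MEM[0x1f,0x08,0x14,0x02,0x09] = 16 fe 50 98 50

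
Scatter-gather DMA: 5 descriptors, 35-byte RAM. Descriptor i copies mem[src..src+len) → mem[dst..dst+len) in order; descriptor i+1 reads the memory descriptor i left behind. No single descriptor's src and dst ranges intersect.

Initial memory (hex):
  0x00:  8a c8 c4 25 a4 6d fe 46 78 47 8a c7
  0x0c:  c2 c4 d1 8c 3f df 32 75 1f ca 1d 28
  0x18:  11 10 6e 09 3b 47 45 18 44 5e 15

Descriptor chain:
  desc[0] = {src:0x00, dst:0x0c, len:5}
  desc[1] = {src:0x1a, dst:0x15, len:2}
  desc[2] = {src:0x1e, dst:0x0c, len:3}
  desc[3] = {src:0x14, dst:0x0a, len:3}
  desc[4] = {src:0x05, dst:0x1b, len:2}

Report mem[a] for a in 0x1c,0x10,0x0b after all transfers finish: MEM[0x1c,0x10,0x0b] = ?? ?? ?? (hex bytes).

MEM[0x1c,0x10,0x0b] = fe a4 6e

[0] 0x00->0x0c len=5 : 8a c8 c4 25 a4
[1] 0x1a->0x15 len=2 : 6e 09
[2] 0x1e->0x0c len=3 : 45 18 44
[3] 0x14->0x0a len=3 : 1f 6e 09
[4] 0x05->0x1b len=2 : 6d fe
query mem[0x1c]=0xfe, mem[0x10]=0xa4, mem[0x0b]=0x6e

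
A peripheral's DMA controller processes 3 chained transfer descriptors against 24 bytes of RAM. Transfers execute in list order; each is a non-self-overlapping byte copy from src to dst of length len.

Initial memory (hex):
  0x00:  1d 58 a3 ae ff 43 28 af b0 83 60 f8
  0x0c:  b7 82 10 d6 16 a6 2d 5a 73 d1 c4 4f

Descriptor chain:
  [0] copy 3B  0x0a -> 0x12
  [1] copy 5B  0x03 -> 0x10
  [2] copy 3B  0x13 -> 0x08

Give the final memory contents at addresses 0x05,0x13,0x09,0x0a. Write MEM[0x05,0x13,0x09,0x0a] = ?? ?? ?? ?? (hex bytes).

MEM[0x05,0x13,0x09,0x0a] = 43 28 af d1

#0 dst[0x12+3] := {0x60,0xf8,0xb7}
#1 dst[0x10+5] := {0xae,0xff,0x43,0x28,0xaf}
#2 dst[0x08+3] := {0x28,0xaf,0xd1}
query mem[0x05]=0x43, mem[0x13]=0x28, mem[0x09]=0xaf, mem[0x0a]=0xd1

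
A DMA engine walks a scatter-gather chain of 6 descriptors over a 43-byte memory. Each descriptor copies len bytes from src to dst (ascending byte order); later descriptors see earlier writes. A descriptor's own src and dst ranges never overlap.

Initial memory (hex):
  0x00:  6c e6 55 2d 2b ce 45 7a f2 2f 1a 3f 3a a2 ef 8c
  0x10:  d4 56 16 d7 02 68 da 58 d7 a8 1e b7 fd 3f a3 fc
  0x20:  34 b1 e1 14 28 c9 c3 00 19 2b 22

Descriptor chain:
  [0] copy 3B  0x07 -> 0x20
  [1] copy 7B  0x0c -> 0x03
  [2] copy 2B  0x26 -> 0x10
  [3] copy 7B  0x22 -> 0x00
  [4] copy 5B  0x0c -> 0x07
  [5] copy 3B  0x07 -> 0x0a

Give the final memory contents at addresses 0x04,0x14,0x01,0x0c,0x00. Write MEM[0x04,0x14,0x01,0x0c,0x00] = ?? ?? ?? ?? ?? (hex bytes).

  after D0: wrote 3B at 0x20 = 7af22f
  after D1: wrote 7B at 0x03 = 3aa2ef8cd45616
  after D2: wrote 2B at 0x10 = c300
  after D3: wrote 7B at 0x00 = 2f1428c9c30019
  after D4: wrote 5B at 0x07 = 3aa2ef8cc3
  after D5: wrote 3B at 0x0a = 3aa2ef
query mem[0x04]=0xc3, mem[0x14]=0x02, mem[0x01]=0x14, mem[0x0c]=0xef, mem[0x00]=0x2f

MEM[0x04,0x14,0x01,0x0c,0x00] = c3 02 14 ef 2f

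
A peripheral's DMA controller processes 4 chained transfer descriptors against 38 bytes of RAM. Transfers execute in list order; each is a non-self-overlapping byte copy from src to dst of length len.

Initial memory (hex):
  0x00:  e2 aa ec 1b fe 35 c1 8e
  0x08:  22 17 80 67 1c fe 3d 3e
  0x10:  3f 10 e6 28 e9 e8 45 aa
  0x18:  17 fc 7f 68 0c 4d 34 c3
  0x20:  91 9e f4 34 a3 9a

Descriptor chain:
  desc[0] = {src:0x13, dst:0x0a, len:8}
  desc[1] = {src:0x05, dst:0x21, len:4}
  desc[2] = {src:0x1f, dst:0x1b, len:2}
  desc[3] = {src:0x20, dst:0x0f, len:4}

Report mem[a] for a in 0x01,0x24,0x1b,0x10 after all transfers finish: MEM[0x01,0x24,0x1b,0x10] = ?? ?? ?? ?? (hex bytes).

[0] 0x13->0x0a len=8 : 28 e9 e8 45 aa 17 fc 7f
[1] 0x05->0x21 len=4 : 35 c1 8e 22
[2] 0x1f->0x1b len=2 : c3 91
[3] 0x20->0x0f len=4 : 91 35 c1 8e
query mem[0x01]=0xaa, mem[0x24]=0x22, mem[0x1b]=0xc3, mem[0x10]=0x35

MEM[0x01,0x24,0x1b,0x10] = aa 22 c3 35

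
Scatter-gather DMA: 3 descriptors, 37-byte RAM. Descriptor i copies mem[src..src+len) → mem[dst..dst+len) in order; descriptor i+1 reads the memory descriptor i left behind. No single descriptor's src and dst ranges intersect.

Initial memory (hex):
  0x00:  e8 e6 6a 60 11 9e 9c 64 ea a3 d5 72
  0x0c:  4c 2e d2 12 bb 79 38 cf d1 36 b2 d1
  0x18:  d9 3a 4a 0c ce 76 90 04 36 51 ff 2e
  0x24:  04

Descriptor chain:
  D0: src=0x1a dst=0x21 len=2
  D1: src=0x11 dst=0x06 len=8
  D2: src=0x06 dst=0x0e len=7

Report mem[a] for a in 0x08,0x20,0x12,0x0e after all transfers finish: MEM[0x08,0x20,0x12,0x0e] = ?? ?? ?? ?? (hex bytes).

MEM[0x08,0x20,0x12,0x0e] = cf 36 36 79

  after D0: wrote 2B at 0x21 = 4a0c
  after D1: wrote 8B at 0x06 = 7938cfd136b2d1d9
  after D2: wrote 7B at 0x0e = 7938cfd136b2d1
query mem[0x08]=0xcf, mem[0x20]=0x36, mem[0x12]=0x36, mem[0x0e]=0x79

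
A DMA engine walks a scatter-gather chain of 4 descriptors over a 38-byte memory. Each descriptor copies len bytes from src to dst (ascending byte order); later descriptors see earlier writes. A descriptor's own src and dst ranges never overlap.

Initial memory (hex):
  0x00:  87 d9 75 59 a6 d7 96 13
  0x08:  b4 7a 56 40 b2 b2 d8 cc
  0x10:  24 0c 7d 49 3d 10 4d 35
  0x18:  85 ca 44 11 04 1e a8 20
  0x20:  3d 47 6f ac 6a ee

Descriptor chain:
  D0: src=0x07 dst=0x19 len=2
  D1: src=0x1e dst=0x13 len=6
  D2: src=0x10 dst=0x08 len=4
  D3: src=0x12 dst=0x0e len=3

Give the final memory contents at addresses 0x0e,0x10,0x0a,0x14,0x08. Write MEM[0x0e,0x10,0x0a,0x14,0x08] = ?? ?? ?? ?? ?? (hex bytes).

#0 dst[0x19+2] := {0x13,0xb4}
#1 dst[0x13+6] := {0xa8,0x20,0x3d,0x47,0x6f,0xac}
#2 dst[0x08+4] := {0x24,0x0c,0x7d,0xa8}
#3 dst[0x0e+3] := {0x7d,0xa8,0x20}
query mem[0x0e]=0x7d, mem[0x10]=0x20, mem[0x0a]=0x7d, mem[0x14]=0x20, mem[0x08]=0x24

MEM[0x0e,0x10,0x0a,0x14,0x08] = 7d 20 7d 20 24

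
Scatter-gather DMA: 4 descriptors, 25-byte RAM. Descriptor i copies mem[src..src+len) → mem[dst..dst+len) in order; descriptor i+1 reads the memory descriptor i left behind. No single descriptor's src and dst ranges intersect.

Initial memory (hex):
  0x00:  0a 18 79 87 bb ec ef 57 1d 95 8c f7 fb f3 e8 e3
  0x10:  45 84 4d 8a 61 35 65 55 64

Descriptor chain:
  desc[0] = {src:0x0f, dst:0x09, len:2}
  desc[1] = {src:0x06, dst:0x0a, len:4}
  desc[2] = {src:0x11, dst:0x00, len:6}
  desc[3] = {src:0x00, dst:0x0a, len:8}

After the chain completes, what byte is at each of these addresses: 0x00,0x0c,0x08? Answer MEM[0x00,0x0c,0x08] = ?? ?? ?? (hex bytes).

#0 dst[0x09+2] := {0xe3,0x45}
#1 dst[0x0a+4] := {0xef,0x57,0x1d,0xe3}
#2 dst[0x00+6] := {0x84,0x4d,0x8a,0x61,0x35,0x65}
#3 dst[0x0a+8] := {0x84,0x4d,0x8a,0x61,0x35,0x65,0xef,0x57}
query mem[0x00]=0x84, mem[0x0c]=0x8a, mem[0x08]=0x1d

MEM[0x00,0x0c,0x08] = 84 8a 1d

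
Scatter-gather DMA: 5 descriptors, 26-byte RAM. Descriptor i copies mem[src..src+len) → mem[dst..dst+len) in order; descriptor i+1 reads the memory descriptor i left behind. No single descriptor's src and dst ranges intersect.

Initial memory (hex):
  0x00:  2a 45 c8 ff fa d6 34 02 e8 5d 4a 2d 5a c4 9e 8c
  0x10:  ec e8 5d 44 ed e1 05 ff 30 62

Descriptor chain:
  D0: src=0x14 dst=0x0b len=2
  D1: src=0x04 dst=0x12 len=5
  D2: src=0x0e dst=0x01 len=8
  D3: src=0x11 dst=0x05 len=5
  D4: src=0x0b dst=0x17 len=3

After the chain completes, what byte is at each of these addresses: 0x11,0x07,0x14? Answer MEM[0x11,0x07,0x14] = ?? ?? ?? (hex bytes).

MEM[0x11,0x07,0x14] = e8 d6 34

  after D0: wrote 2B at 0x0b = ede1
  after D1: wrote 5B at 0x12 = fad63402e8
  after D2: wrote 8B at 0x01 = 9e8cece8fad63402
  after D3: wrote 5B at 0x05 = e8fad63402
  after D4: wrote 3B at 0x17 = ede1c4
query mem[0x11]=0xe8, mem[0x07]=0xd6, mem[0x14]=0x34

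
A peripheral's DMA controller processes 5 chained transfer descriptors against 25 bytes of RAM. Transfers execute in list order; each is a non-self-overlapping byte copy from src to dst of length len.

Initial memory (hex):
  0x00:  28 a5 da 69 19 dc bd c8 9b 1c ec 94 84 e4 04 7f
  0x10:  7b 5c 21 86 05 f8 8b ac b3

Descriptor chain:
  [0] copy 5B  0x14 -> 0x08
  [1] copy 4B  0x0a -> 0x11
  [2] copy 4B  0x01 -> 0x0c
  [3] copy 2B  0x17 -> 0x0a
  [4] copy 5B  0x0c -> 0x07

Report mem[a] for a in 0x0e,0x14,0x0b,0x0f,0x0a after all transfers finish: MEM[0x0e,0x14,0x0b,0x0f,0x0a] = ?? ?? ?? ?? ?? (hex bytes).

MEM[0x0e,0x14,0x0b,0x0f,0x0a] = 69 e4 7b 19 19

  after D0: wrote 5B at 0x08 = 05f88bacb3
  after D1: wrote 4B at 0x11 = 8bacb3e4
  after D2: wrote 4B at 0x0c = a5da6919
  after D3: wrote 2B at 0x0a = acb3
  after D4: wrote 5B at 0x07 = a5da69197b
query mem[0x0e]=0x69, mem[0x14]=0xe4, mem[0x0b]=0x7b, mem[0x0f]=0x19, mem[0x0a]=0x19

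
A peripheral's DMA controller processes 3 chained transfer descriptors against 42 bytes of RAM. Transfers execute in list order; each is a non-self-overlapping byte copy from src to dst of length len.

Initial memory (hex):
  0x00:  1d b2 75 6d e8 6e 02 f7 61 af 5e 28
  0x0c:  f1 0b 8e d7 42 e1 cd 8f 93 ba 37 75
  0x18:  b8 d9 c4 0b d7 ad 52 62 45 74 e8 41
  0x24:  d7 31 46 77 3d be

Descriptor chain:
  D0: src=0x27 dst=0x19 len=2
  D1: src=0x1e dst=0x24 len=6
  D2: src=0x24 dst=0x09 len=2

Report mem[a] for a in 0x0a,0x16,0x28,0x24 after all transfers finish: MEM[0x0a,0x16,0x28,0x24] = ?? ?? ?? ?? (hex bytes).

#0 dst[0x19+2] := {0x77,0x3d}
#1 dst[0x24+6] := {0x52,0x62,0x45,0x74,0xe8,0x41}
#2 dst[0x09+2] := {0x52,0x62}
query mem[0x0a]=0x62, mem[0x16]=0x37, mem[0x28]=0xe8, mem[0x24]=0x52

MEM[0x0a,0x16,0x28,0x24] = 62 37 e8 52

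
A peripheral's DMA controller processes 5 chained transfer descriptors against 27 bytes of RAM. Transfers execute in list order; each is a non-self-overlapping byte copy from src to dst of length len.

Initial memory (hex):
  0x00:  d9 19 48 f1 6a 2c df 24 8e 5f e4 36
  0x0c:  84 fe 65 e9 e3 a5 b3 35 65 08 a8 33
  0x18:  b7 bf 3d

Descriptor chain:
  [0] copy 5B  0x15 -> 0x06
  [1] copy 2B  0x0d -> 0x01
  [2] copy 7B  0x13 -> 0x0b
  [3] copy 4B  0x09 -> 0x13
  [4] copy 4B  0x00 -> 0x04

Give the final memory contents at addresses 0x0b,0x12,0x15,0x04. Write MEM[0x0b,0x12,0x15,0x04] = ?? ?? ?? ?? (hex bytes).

MEM[0x0b,0x12,0x15,0x04] = 35 b3 35 d9

D0: mem[0x06..0x0a] <- [08 a8 33 b7 bf]
D1: mem[0x01..0x02] <- [fe 65]
D2: mem[0x0b..0x11] <- [35 65 08 a8 33 b7 bf]
D3: mem[0x13..0x16] <- [b7 bf 35 65]
D4: mem[0x04..0x07] <- [d9 fe 65 f1]
query mem[0x0b]=0x35, mem[0x12]=0xb3, mem[0x15]=0x35, mem[0x04]=0xd9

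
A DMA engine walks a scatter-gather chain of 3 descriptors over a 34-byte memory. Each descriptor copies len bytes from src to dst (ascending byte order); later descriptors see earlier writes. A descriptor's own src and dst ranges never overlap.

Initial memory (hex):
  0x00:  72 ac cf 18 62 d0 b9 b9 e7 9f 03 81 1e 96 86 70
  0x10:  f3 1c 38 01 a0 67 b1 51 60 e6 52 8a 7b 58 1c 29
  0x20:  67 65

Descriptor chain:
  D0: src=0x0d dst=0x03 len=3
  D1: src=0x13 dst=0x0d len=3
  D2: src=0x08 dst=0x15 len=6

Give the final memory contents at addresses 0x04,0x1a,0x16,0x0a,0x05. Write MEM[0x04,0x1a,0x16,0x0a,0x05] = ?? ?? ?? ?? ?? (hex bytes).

#0 dst[0x03+3] := {0x96,0x86,0x70}
#1 dst[0x0d+3] := {0x01,0xa0,0x67}
#2 dst[0x15+6] := {0xe7,0x9f,0x03,0x81,0x1e,0x01}
query mem[0x04]=0x86, mem[0x1a]=0x01, mem[0x16]=0x9f, mem[0x0a]=0x03, mem[0x05]=0x70

MEM[0x04,0x1a,0x16,0x0a,0x05] = 86 01 9f 03 70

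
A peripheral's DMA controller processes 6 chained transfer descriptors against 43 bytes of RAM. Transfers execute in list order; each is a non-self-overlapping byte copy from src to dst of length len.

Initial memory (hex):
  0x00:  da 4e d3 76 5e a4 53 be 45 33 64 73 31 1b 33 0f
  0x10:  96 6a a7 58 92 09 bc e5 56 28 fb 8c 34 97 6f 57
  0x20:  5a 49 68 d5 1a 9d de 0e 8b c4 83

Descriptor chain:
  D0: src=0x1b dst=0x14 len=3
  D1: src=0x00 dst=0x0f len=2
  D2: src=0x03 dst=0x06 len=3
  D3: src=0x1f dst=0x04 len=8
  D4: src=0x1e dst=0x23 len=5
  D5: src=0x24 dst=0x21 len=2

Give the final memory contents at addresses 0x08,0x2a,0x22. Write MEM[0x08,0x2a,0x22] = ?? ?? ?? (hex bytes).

[0] 0x1b->0x14 len=3 : 8c 34 97
[1] 0x00->0x0f len=2 : da 4e
[2] 0x03->0x06 len=3 : 76 5e a4
[3] 0x1f->0x04 len=8 : 57 5a 49 68 d5 1a 9d de
[4] 0x1e->0x23 len=5 : 6f 57 5a 49 68
[5] 0x24->0x21 len=2 : 57 5a
query mem[0x08]=0xd5, mem[0x2a]=0x83, mem[0x22]=0x5a

MEM[0x08,0x2a,0x22] = d5 83 5a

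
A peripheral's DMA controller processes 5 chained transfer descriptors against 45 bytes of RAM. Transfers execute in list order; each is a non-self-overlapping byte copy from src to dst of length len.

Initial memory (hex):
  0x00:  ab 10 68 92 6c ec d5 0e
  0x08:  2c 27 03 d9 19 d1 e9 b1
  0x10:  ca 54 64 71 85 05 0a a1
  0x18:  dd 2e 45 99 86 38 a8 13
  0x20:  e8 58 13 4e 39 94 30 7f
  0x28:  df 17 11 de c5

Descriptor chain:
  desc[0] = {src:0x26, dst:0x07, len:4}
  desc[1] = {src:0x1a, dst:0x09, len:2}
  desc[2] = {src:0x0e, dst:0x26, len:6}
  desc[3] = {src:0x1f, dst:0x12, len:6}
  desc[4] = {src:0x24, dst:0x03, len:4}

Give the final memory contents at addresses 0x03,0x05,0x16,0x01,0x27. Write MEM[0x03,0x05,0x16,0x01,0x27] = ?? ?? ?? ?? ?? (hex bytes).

D0: mem[0x07..0x0a] <- [30 7f df 17]
D1: mem[0x09..0x0a] <- [45 99]
D2: mem[0x26..0x2b] <- [e9 b1 ca 54 64 71]
D3: mem[0x12..0x17] <- [13 e8 58 13 4e 39]
D4: mem[0x03..0x06] <- [39 94 e9 b1]
query mem[0x03]=0x39, mem[0x05]=0xe9, mem[0x16]=0x4e, mem[0x01]=0x10, mem[0x27]=0xb1

MEM[0x03,0x05,0x16,0x01,0x27] = 39 e9 4e 10 b1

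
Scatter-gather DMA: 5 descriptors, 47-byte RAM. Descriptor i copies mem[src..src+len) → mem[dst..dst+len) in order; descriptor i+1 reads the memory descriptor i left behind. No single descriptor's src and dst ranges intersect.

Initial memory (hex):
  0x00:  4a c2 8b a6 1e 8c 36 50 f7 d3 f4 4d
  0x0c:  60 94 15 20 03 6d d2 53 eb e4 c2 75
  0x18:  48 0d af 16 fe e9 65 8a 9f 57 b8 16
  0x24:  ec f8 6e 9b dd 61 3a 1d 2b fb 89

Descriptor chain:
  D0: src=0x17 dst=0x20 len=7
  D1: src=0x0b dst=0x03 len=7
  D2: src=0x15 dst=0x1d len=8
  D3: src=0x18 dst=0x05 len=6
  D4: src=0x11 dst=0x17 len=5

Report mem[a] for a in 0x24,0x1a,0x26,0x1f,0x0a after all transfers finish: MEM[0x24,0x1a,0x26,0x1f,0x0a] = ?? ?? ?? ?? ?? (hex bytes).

MEM[0x24,0x1a,0x26,0x1f,0x0a] = fe eb e9 75 e4

  after D0: wrote 7B at 0x20 = 75480daf16fee9
  after D1: wrote 7B at 0x03 = 4d60941520036d
  after D2: wrote 8B at 0x1d = e4c275480daf16fe
  after D3: wrote 6B at 0x05 = 480daf16fee4
  after D4: wrote 5B at 0x17 = 6dd253ebe4
query mem[0x24]=0xfe, mem[0x1a]=0xeb, mem[0x26]=0xe9, mem[0x1f]=0x75, mem[0x0a]=0xe4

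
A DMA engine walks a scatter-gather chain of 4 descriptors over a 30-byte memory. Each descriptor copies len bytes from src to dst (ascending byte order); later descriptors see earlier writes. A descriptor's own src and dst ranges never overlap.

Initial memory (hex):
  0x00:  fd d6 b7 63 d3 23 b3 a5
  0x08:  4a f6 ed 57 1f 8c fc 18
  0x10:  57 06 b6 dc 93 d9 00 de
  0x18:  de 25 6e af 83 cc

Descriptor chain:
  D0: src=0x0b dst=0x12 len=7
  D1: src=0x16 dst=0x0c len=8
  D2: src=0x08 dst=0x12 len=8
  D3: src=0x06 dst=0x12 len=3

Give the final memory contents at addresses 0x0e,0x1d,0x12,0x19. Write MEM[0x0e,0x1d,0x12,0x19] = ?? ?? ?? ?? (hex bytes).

#0 dst[0x12+7] := {0x57,0x1f,0x8c,0xfc,0x18,0x57,0x06}
#1 dst[0x0c+8] := {0x18,0x57,0x06,0x25,0x6e,0xaf,0x83,0xcc}
#2 dst[0x12+8] := {0x4a,0xf6,0xed,0x57,0x18,0x57,0x06,0x25}
#3 dst[0x12+3] := {0xb3,0xa5,0x4a}
query mem[0x0e]=0x06, mem[0x1d]=0xcc, mem[0x12]=0xb3, mem[0x19]=0x25

MEM[0x0e,0x1d,0x12,0x19] = 06 cc b3 25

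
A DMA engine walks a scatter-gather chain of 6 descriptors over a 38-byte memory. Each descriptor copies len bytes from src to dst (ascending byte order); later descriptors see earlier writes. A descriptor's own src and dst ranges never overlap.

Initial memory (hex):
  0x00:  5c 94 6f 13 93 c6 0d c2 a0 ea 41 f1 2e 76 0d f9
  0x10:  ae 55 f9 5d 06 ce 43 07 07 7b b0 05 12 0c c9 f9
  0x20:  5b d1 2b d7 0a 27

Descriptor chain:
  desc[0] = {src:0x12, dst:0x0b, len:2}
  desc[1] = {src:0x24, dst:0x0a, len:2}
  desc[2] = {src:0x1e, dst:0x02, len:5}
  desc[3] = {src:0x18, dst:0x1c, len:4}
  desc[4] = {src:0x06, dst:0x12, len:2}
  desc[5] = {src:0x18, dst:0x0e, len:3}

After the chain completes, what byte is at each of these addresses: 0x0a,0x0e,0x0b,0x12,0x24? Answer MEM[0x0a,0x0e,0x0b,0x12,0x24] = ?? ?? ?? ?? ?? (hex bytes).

D0: mem[0x0b..0x0c] <- [f9 5d]
D1: mem[0x0a..0x0b] <- [0a 27]
D2: mem[0x02..0x06] <- [c9 f9 5b d1 2b]
D3: mem[0x1c..0x1f] <- [07 7b b0 05]
D4: mem[0x12..0x13] <- [2b c2]
D5: mem[0x0e..0x10] <- [07 7b b0]
query mem[0x0a]=0x0a, mem[0x0e]=0x07, mem[0x0b]=0x27, mem[0x12]=0x2b, mem[0x24]=0x0a

MEM[0x0a,0x0e,0x0b,0x12,0x24] = 0a 07 27 2b 0a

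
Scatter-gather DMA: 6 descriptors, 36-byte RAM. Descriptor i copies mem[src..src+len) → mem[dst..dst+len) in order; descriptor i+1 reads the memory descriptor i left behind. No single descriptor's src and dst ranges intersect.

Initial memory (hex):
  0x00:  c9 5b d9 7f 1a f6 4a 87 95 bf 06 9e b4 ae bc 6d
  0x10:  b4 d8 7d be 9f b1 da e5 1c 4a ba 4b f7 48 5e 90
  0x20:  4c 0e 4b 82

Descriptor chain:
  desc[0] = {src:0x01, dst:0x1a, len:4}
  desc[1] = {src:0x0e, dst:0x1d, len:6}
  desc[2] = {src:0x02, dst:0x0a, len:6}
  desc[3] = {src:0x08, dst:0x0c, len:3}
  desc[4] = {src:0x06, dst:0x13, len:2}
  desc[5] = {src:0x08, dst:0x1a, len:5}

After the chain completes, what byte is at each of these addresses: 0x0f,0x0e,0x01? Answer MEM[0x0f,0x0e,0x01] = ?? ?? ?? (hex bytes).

MEM[0x0f,0x0e,0x01] = 87 d9 5b

#0 dst[0x1a+4] := {0x5b,0xd9,0x7f,0x1a}
#1 dst[0x1d+6] := {0xbc,0x6d,0xb4,0xd8,0x7d,0xbe}
#2 dst[0x0a+6] := {0xd9,0x7f,0x1a,0xf6,0x4a,0x87}
#3 dst[0x0c+3] := {0x95,0xbf,0xd9}
#4 dst[0x13+2] := {0x4a,0x87}
#5 dst[0x1a+5] := {0x95,0xbf,0xd9,0x7f,0x95}
query mem[0x0f]=0x87, mem[0x0e]=0xd9, mem[0x01]=0x5b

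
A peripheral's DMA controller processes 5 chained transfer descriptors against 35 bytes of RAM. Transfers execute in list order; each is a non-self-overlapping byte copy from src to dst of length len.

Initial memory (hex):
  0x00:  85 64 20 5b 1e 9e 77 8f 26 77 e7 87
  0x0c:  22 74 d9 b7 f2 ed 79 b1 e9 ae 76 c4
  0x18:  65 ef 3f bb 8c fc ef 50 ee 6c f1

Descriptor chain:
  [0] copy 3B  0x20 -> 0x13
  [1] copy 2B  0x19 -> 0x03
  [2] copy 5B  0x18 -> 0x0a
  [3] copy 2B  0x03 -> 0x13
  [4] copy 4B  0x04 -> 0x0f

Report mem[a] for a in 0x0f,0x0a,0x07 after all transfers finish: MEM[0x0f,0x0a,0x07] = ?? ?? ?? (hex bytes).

MEM[0x0f,0x0a,0x07] = 3f 65 8f

[0] 0x20->0x13 len=3 : ee 6c f1
[1] 0x19->0x03 len=2 : ef 3f
[2] 0x18->0x0a len=5 : 65 ef 3f bb 8c
[3] 0x03->0x13 len=2 : ef 3f
[4] 0x04->0x0f len=4 : 3f 9e 77 8f
query mem[0x0f]=0x3f, mem[0x0a]=0x65, mem[0x07]=0x8f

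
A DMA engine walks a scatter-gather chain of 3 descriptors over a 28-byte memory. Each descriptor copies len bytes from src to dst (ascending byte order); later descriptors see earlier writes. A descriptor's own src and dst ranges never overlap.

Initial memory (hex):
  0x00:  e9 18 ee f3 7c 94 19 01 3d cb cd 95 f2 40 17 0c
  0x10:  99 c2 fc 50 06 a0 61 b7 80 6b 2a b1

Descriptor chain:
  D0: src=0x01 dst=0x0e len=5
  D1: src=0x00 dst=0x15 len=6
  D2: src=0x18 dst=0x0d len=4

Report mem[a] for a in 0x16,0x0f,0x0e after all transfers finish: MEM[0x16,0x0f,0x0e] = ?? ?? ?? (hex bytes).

#0 dst[0x0e+5] := {0x18,0xee,0xf3,0x7c,0x94}
#1 dst[0x15+6] := {0xe9,0x18,0xee,0xf3,0x7c,0x94}
#2 dst[0x0d+4] := {0xf3,0x7c,0x94,0xb1}
query mem[0x16]=0x18, mem[0x0f]=0x94, mem[0x0e]=0x7c

MEM[0x16,0x0f,0x0e] = 18 94 7c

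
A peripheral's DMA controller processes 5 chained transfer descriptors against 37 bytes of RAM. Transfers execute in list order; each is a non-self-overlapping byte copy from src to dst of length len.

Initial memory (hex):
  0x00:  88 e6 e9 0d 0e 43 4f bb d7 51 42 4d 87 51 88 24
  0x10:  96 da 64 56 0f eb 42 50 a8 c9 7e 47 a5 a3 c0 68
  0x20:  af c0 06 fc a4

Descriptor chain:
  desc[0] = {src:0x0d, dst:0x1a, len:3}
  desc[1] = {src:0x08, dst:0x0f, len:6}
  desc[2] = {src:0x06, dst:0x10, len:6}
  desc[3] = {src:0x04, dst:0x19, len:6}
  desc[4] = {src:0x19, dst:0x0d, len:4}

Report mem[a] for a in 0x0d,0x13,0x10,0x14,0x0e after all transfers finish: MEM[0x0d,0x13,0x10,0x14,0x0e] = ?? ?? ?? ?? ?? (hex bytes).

#0 dst[0x1a+3] := {0x51,0x88,0x24}
#1 dst[0x0f+6] := {0xd7,0x51,0x42,0x4d,0x87,0x51}
#2 dst[0x10+6] := {0x4f,0xbb,0xd7,0x51,0x42,0x4d}
#3 dst[0x19+6] := {0x0e,0x43,0x4f,0xbb,0xd7,0x51}
#4 dst[0x0d+4] := {0x0e,0x43,0x4f,0xbb}
query mem[0x0d]=0x0e, mem[0x13]=0x51, mem[0x10]=0xbb, mem[0x14]=0x42, mem[0x0e]=0x43

MEM[0x0d,0x13,0x10,0x14,0x0e] = 0e 51 bb 42 43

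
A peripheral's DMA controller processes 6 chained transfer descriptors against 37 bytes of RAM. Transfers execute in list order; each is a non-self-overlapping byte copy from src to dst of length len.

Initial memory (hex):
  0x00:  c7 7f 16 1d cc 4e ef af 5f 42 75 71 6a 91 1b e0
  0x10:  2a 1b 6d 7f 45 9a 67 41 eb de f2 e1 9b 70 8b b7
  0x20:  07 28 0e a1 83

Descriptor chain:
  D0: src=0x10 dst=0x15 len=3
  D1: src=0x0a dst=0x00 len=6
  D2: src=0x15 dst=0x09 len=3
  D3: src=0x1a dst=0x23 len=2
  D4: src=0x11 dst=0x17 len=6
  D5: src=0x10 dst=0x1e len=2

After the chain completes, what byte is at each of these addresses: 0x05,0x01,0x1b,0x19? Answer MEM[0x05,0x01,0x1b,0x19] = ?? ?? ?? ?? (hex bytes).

MEM[0x05,0x01,0x1b,0x19] = e0 71 2a 7f

[0] 0x10->0x15 len=3 : 2a 1b 6d
[1] 0x0a->0x00 len=6 : 75 71 6a 91 1b e0
[2] 0x15->0x09 len=3 : 2a 1b 6d
[3] 0x1a->0x23 len=2 : f2 e1
[4] 0x11->0x17 len=6 : 1b 6d 7f 45 2a 1b
[5] 0x10->0x1e len=2 : 2a 1b
query mem[0x05]=0xe0, mem[0x01]=0x71, mem[0x1b]=0x2a, mem[0x19]=0x7f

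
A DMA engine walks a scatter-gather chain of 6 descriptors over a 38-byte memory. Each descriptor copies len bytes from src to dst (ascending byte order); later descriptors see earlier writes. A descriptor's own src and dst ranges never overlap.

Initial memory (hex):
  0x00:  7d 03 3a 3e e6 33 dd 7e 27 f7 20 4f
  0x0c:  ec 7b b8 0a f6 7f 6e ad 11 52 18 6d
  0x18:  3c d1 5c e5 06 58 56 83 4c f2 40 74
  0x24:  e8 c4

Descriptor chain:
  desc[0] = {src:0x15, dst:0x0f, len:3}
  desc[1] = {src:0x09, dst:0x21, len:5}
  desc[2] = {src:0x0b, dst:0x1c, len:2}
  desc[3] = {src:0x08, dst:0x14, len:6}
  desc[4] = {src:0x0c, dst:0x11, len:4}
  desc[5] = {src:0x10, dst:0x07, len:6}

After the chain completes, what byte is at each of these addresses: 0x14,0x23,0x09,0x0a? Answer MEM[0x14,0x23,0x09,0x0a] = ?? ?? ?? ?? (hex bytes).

MEM[0x14,0x23,0x09,0x0a] = 52 4f 7b b8

#0 dst[0x0f+3] := {0x52,0x18,0x6d}
#1 dst[0x21+5] := {0xf7,0x20,0x4f,0xec,0x7b}
#2 dst[0x1c+2] := {0x4f,0xec}
#3 dst[0x14+6] := {0x27,0xf7,0x20,0x4f,0xec,0x7b}
#4 dst[0x11+4] := {0xec,0x7b,0xb8,0x52}
#5 dst[0x07+6] := {0x18,0xec,0x7b,0xb8,0x52,0xf7}
query mem[0x14]=0x52, mem[0x23]=0x4f, mem[0x09]=0x7b, mem[0x0a]=0xb8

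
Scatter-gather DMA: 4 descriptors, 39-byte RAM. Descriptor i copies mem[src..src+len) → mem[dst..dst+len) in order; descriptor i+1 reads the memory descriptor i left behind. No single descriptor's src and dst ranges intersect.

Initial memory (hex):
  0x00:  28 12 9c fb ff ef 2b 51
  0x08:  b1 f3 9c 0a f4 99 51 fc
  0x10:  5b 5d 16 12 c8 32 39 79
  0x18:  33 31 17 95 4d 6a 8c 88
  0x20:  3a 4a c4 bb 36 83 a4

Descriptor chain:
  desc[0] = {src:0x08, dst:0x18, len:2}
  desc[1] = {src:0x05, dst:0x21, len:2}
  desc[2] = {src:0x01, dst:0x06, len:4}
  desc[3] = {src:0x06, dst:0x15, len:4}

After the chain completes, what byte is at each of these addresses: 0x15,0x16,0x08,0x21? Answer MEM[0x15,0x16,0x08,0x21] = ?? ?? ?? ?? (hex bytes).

MEM[0x15,0x16,0x08,0x21] = 12 9c fb ef

D0: mem[0x18..0x19] <- [b1 f3]
D1: mem[0x21..0x22] <- [ef 2b]
D2: mem[0x06..0x09] <- [12 9c fb ff]
D3: mem[0x15..0x18] <- [12 9c fb ff]
query mem[0x15]=0x12, mem[0x16]=0x9c, mem[0x08]=0xfb, mem[0x21]=0xef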